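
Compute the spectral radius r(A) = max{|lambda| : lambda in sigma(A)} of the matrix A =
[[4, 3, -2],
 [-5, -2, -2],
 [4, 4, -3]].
r(A) ≈ 4.2409

The eigenvalues of A are the roots of its characteristic polynomial. With M = A (coefficients from the trace, the sum of principal 2x2 minors, and det A):
  p(λ) = det(λ I - M) = λ^3 + λ^2 + 17λ - 11.
No integer candidate from the rational root theorem (±divisors of 11) is a root, so the roots are irrational. The cubic discriminant is Δ = -25952 < 0, so there is one real root and a complex-conjugate pair. p(0) = -11 and p(1) = 8 have opposite signs, so a root lies in (0, 1); Newton's method refines it to λ ≈ 0.6116. Dividing out (λ - (0.6116)) leaves approximately λ^2 + 1.6116λ + 17.9857. For λ^2 + 1.6116λ + 17.9857 the discriminant is -69.3454. It is negative, so the remaining roots are the complex-conjugate pair λ ≈ -0.8058 ± 4.1637i. Their product equals the constant term, so |λ|^2 ≈ 17.9857 and |λ| ≈ 4.2409.
Thus the eigenvalues (to 4 decimals) are 0.6116 (modulus 0.6116); -0.8058 ± 4.1637i (modulus 4.2409). The spectral radius is the largest modulus: r(A) ≈ 4.2409. (Cross-check: r(A) ≤ ||A||_2 ≈ 9.3412; equality holds whenever A is normal, though it can also hold for some non-normal A.)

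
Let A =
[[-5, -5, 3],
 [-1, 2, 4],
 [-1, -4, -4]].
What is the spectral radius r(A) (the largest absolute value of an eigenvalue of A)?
r(A) ≈ 4.7224

The eigenvalues of A are the roots of its characteristic polynomial. With M = A (coefficients from the trace, the sum of principal 2x2 minors, and det A):
  p(λ) = det(λ I - M) = λ^3 + 7λ^2 + 16λ - 18.
No integer candidate from the rational root theorem (±divisors of 18) is a root, so the roots are irrational. The cubic discriminant is Δ = -24180 < 0, so there is one real root and a complex-conjugate pair. p(0) = -18 and p(1) = 6 have opposite signs, so a root lies in (0, 1); Newton's method refines it to λ ≈ 0.8071. Dividing out (λ - (0.8071)) leaves approximately λ^2 + 7.8071λ + 22.3013. For λ^2 + 7.8071λ + 22.3013 the discriminant is -28.2541. It is negative, so the remaining roots are the complex-conjugate pair λ ≈ -3.9036 ± 2.6577i. Their product equals the constant term, so |λ|^2 ≈ 22.3013 and |λ| ≈ 4.7224.
Thus the eigenvalues (to 4 decimals) are 0.8071 (modulus 0.8071); -3.9036 ± 2.6577i (modulus 4.7224). The spectral radius is the largest modulus: r(A) ≈ 4.7224. (Cross-check: r(A) ≤ ||A||_2 ≈ 8.0361; equality holds whenever A is normal, though it can also hold for some non-normal A.)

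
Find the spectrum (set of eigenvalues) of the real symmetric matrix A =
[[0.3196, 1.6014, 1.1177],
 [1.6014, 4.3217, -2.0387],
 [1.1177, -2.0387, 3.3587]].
sigma(A) ≈ {-1, 3, 6}

A is real symmetric, so its spectrum consists of real eigenvalues. Expanding the characteristic polynomial of the displayed matrix gives
  det(λ I - A) = p(λ) = λ^3 + (-8)λ^2 + (9)λ + (18).
Solving p(λ) = 0 yields eigenvalues ≈ -1, 3, 6. (A is shown rounded to 4 decimals, so these recover the underlying integer eigenvalues to within that precision.)
Verification: the trace of A = 8 equals the sum of eigenvalues 8, and det(A) ≈ -17.9996 matches the eigenvalue product -18.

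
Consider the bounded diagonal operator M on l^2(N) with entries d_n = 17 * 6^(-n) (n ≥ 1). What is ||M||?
||M|| = 17/6 (attained at n = 1)

For M diagonal, ||M|| = sup_n |d_n|. The sequence d_n = 17 * 6^(-n) is positive and strictly decreasing (ratio 6^(-1) < 1), so the supremum is d_1 = 17/6. Hence ||M|| = 17/6.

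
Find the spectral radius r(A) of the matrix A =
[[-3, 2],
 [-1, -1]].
r(A) = sqrt(5) ≈ 2.2361

The eigenvalues of A are the roots of its characteristic polynomial. With M = A (coefficients from the trace and determinant):
  p(λ) = det(λ I - M) = λ^2 + 4λ + 5.
For λ^2 + 4λ + 5 the discriminant is -4. It is negative, so the roots are the complex-conjugate pair λ = -2 ± (sqrt(4)/2) i ≈ -2 ± 1i. For a conjugate pair the product of the roots equals the constant term, so |λ|^2 = 5 and |λ| = sqrt(5) ≈ 2.2361.
Thus the eigenvalues (to 4 decimals) are -2 ± 1i (modulus 2.2361). The spectral radius is the largest modulus: r(A) = sqrt(5) ≈ 2.2361. (Cross-check: r(A) ≤ ||A||_2 ≈ 3.618; equality holds whenever A is normal, though it can also hold for some non-normal A.)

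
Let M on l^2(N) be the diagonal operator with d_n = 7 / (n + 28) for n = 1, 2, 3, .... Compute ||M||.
||M|| = 7/29 (attained at n = 1)

For M diagonal, ||M|| = sup_n |d_n| = sup_n 7/(n + 28). This is positive and strictly decreasing in n, so the supremum is attained at n = 1: d_1 = 7/(1 + 28) = 7/29. Hence ||M|| = 7/29.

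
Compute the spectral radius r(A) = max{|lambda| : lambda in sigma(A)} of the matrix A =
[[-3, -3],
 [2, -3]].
r(A) = sqrt(15) ≈ 3.873

The eigenvalues of A are the roots of its characteristic polynomial. With M = A (coefficients from the trace and determinant):
  p(λ) = det(λ I - M) = λ^2 + 6λ + 15.
For λ^2 + 6λ + 15 the discriminant is -24. It is negative, so the roots are the complex-conjugate pair λ = -3 ± (sqrt(24)/2) i ≈ -3 ± 2.4495i. For a conjugate pair the product of the roots equals the constant term, so |λ|^2 = 15 and |λ| = sqrt(15) ≈ 3.873.
Thus the eigenvalues (to 4 decimals) are -3 ± 2.4495i (modulus 3.873). The spectral radius is the largest modulus: r(A) = sqrt(15) ≈ 3.873. (Cross-check: r(A) ≤ ||A||_2 ≈ 4.4051; equality holds whenever A is normal, though it can also hold for some non-normal A.)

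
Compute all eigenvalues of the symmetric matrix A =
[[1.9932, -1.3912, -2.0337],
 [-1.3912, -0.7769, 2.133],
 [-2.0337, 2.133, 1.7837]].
sigma(A) ≈ {-2, 0, 5}

A is real symmetric, so its spectrum consists of real eigenvalues. Expanding the characteristic polynomial of the displayed matrix gives
  det(λ I - A) = p(λ) = λ^3 + (-3)λ^2 + (-10)λ + (0).
Solving p(λ) = 0 yields eigenvalues ≈ -2, 0, 5. (A is shown rounded to 4 decimals, so these recover the underlying integer eigenvalues to within that precision.)
Verification: the trace of A = 3 equals the sum of eigenvalues 3, and det(A) ≈ 0.0002 matches the eigenvalue product 0.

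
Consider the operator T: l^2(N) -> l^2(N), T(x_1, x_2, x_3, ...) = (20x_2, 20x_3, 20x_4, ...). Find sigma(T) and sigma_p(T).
sigma(T) = closed disk {z in C : |z| ≤ 20}; sigma_p(T) = open disk {z in C : |z| < 20}

Note T = 20·V where V is the unit left shift (V x)_k = x_{k+1}; so sigma(T) = 20·sigma(V) and ||T|| = 20||V||. ||T x||^2 = 400sum_{k≥2} |x_k|^2 ≤ 400||x||^2, with equality on {x : x_1 = 0}, so ||T|| = 20. For any lambda with |lambda| < 20, set r = lambda/20 (|r| < 1); the vector x = (1, r, r^2, ...) is in l^2 and satisfies T x = 20(r, r^2, ...) = lambda x, so lambda is an eigenvalue. On the boundary |lambda| = 20 the geometric series diverges, so no l^2 eigenvector exists, but these lambda lie in the approximate point spectrum. Hence sigma(T) is the closed disk of radius 20 and sigma_p(T) is the open disk.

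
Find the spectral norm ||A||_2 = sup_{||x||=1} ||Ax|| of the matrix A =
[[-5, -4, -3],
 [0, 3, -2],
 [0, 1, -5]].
||A||_2 ≈ 7.3689 (= sqrt(largest eigenvalue of A^T A))

||A||_2 = sigma_max(A) = sqrt(lambda_max(A^T A)). Form the symmetric matrix M = A^T A =
[[25, 20, 15],
 [20, 26, 1],
 [15, 1, 38]].
Its characteristic polynomial (trace, sum of principal 2x2 minors, determinant of M give the coefficients) is
  p(λ) = det(λ I - M) = λ^3 - 89λ^2 + 1962λ - 4225.
No integer candidate from the rational root theorem (±divisors of 4225) is a root, so the roots are irrational. The cubic discriminant is Δ = 1164765337 > 0, so there are three distinct real roots. p(2) = -649 and p(3) = 887 have opposite signs, so a root lies in (2, 3); Newton's method refines it to λ ≈ 2.4097. p(32) = 191 and p(33) = -463 have opposite signs, so a root lies in (32, 33); Newton's method refines it to λ ≈ 32.2894. p(54) = -337 and p(55) = 835 have opposite signs, so a root lies in (54, 55); Newton's method refines it to λ ≈ 54.3009. Check (Vieta): the three roots sum to 89, matching tr M = 89.
So the eigenvalues of A^T A are ≈ 2.4097, 32.2894, 54.3009 (all ≥ 0, as they must be for A^T A). The largest is λ_max ≈ 54.3009, hence ||A||_2 = sqrt(λ_max) ≈ 7.3689.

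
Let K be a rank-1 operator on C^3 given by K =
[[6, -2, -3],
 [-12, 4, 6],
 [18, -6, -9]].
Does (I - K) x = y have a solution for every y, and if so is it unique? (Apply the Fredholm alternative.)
(I - K) is singular (det(I - K) = 0, i.e. 1 ∈ sigma(K)). (I - K) x = y is solvable iff y ⊥ ker((I - K)^*) = span{(6, -2, -3)}, i.e. iff 6y_1 - 2y_2 - 3y_3 = 0. When solvable, the solutions are x = y + c·(1, -2, 3), c arbitrary (ker(I - K) = span{(1, -2, 3)}, dimension 1).

K has rank 1, so it is an outer product K = u v^T: every row of K is a multiple of one row vector. Reading off the entries, u = (1, -2, 3) and v = (6, -2, -3) (row i of K equals u_i·v^T). A rank-one matrix u v^T satisfies K u = u (v·u) and kills the (2)-dimensional subspace v^⊥, so its characteristic polynomial is lambda^2 (lambda - v·u) with v·u = tr K = 1. Hence the eigenvalues of I - K are 1 (multiplicity 2) and 1 - (1) = 0, so det(I - K) = 0. (Direct check: I - K =
[[-5, 2, 3],
 [12, -3, -6],
 [-18, 6, 10]]
has determinant 0.) So 1 is an eigenvalue of K and (I - K) is not invertible. The finite-dimensional Fredholm alternative says: either (I - K) is invertible, or ker(I - K) ≠ {0} and then range(I - K) = ker((I - K)^*)^⊥, with dim ker(I - K) = dim ker((I - K)^*). We are in the second case, so we need both kernels. Kernel of I - K: (I - K) u = u - u (v·u) = u - u = 0, so ker(I - K) = span{u} = span{(1, -2, 3)} (it is exactly 1-dimensional because rank(I - K) = 2). Kernel of the adjoint: K is real, so (I - K)^* = I - K^T = I - v u^T, and (I - v u^T) v = v - v (u·v) = 0; hence ker((I - K)^*) = span{v} = span{(6, -2, -3)}. Therefore (I - K) x = y is solvable iff <y, v> = 0, i.e. iff 6y_1 - 2y_2 - 3y_3 = 0. When this holds, K y = u (v·y) = 0, so (I - K) y = y and x = y is a particular solution; the full solution set is the line x = y + c·u = y + c·(1, -2, 3), c ∈ C.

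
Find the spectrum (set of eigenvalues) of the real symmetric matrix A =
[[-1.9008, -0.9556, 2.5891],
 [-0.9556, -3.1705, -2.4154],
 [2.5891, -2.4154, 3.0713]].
sigma(A) ≈ {-4, -3, 5}

A is real symmetric, so its spectrum consists of real eigenvalues. Expanding the characteristic polynomial of the displayed matrix gives
  det(λ I - A) = p(λ) = λ^3 + (2)λ^2 + (-23)λ + (-60).
Solving p(λ) = 0 yields eigenvalues ≈ -4, -3, 5. (A is shown rounded to 4 decimals, so these recover the underlying integer eigenvalues to within that precision.)
Verification: the trace of A = -2 equals the sum of eigenvalues -2, and det(A) ≈ 59.9994 matches the eigenvalue product 60.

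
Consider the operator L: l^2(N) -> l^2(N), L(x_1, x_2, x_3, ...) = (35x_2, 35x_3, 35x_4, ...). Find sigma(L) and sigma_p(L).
sigma(L) = closed disk {z in C : |z| ≤ 35}; sigma_p(L) = open disk {z in C : |z| < 35}

Note L = 35·V where V is the unit left shift (V x)_k = x_{k+1}; so sigma(L) = 35·sigma(V) and ||L|| = 35||V||. ||L x||^2 = 1225sum_{k≥2} |x_k|^2 ≤ 1225||x||^2, with equality on {x : x_1 = 0}, so ||L|| = 35. For any lambda with |lambda| < 35, set r = lambda/35 (|r| < 1); the vector x = (1, r, r^2, ...) is in l^2 and satisfies L x = 35(r, r^2, ...) = lambda x, so lambda is an eigenvalue. On the boundary |lambda| = 35 the geometric series diverges, so no l^2 eigenvector exists, but these lambda lie in the approximate point spectrum. Hence sigma(L) is the closed disk of radius 35 and sigma_p(L) is the open disk.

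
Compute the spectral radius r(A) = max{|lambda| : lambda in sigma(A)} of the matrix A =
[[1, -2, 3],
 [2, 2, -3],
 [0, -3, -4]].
r(A) ≈ 5.4591

The eigenvalues of A are the roots of its characteristic polynomial. With M = A (coefficients from the trace, the sum of principal 2x2 minors, and det A):
  p(λ) = det(λ I - M) = λ^3 + λ^2 - 15λ + 51.
No integer candidate from the rational root theorem (±divisors of 51) is a root, so the roots are irrational. The cubic discriminant is Δ = -70476 < 0, so there is one real root and a complex-conjugate pair. p(-6) = -39 and p(-5) = 26 have opposite signs, so a root lies in (-6, -5); Newton's method refines it to λ ≈ -5.4591. Dividing out (λ - (-5.4591)) leaves approximately λ^2 - 4.4591λ + 9.3423. For λ^2 - 4.4591λ + 9.3423 the discriminant is -17.4859. It is negative, so the remaining roots are the complex-conjugate pair λ ≈ 2.2295 ± 2.0908i. Their product equals the constant term, so |λ|^2 ≈ 9.3423 and |λ| ≈ 3.0565.
Thus the eigenvalues (to 4 decimals) are -5.4591 (modulus 5.4591); 2.2295 ± 2.0908i (modulus 3.0565). The spectral radius is the largest modulus: r(A) ≈ 5.4591. (Cross-check: r(A) ≤ ||A||_2 ≈ 5.8574; equality holds whenever A is normal, though it can also hold for some non-normal A.)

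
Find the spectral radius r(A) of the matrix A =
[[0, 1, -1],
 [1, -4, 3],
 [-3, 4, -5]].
r(A) = (8 + sqrt(80))/2 ≈ 8.4721

The eigenvalues of A are the roots of its characteristic polynomial. With M = A (coefficients from the trace, the sum of principal 2x2 minors, and det A):
  p(λ) = det(λ I - M) = λ^3 + 9λ^2 + 4λ - 4.
By the rational root theorem any rational root is an integer divisor of 4. Testing λ = -1: p(-1) = -1 + 9 - 4 - 4 = 0, so λ = -1 is a root. Dividing out (λ + 1) leaves p(λ) = (λ + 1)(λ^2 + 8λ - 4). For λ^2 + 8λ - 4 the discriminant is 80. It is nonnegative but not a perfect square, so the roots are real and irrational: λ = (-8 ± sqrt(80))/2 ≈ 0.4721, -8.4721.
Thus the eigenvalues (to 4 decimals) are 0.4721 (modulus 0.4721); -8.4721 (modulus 8.4721); -1 (modulus 1). The spectral radius is the largest modulus: r(A) = (8 + sqrt(80))/2 ≈ 8.4721. (Cross-check: r(A) ≤ ||A||_2 ≈ 8.7071; equality holds whenever A is normal, though it can also hold for some non-normal A.)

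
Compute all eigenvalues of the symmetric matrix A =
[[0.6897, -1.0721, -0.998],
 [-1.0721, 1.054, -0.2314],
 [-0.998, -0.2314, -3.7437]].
sigma(A) ≈ {-4, 0, 2}

A is real symmetric, so its spectrum consists of real eigenvalues. Expanding the characteristic polynomial of the displayed matrix gives
  det(λ I - A) = p(λ) = λ^3 + (2)λ^2 + (-8)λ + (0).
Solving p(λ) = 0 yields eigenvalues ≈ -4, 0, 2. (A is shown rounded to 4 decimals, so these recover the underlying integer eigenvalues to within that precision.)
Verification: the trace of A = -2 equals the sum of eigenvalues -2, and det(A) ≈ -0.0004 matches the eigenvalue product 0.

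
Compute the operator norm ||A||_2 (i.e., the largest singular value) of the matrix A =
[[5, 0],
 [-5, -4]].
||A||_2 = sqrt((66 + sqrt(2756))/2) ≈ 7.6973 (= sqrt(largest eigenvalue of A^T A))

||A||_2 = sigma_max(A) = sqrt(lambda_max(A^T A)). Form the symmetric matrix M = A^T A =
[[50, 20],
 [20, 16]].
Its characteristic polynomial (trace, determinant of M give the coefficients) is
  p(λ) = det(λ I - M) = λ^2 - 66λ + 400.
For λ^2 - 66λ + 400 the discriminant is 2756. It is nonnegative but not a perfect square, so the roots are real and irrational: λ = (66 ± sqrt(2756))/2 ≈ 59.2488, 6.7512.
So the eigenvalues of A^T A are ≈ 6.7512, 59.2488 (all ≥ 0, as they must be for A^T A). The largest is λ_max = (66 + sqrt(2756))/2 ≈ 59.2488, hence ||A||_2 = sqrt(λ_max) = sqrt((66 + sqrt(2756))/2) ≈ 7.6973.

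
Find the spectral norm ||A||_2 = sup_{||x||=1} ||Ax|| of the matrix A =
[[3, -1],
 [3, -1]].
||A||_2 = sqrt(20) ≈ 4.4721 (= sqrt(largest eigenvalue of A^T A))

||A||_2 = sigma_max(A) = sqrt(lambda_max(A^T A)). Form the symmetric matrix M = A^T A =
[[18, -6],
 [-6, 2]].
Its characteristic polynomial (trace, determinant of M give the coefficients) is
  p(λ) = det(λ I - M) = λ^2 - 20λ.
For λ^2 - 20λ the discriminant is 400. It is a perfect square (20^2), so the roots are rational: λ = (20 ± 20)/2 = 20, 0.
So the eigenvalues of A^T A are ≈ 0, 20 (all ≥ 0, as they must be for A^T A). The largest is λ_max = 20, hence ||A||_2 = sqrt(λ_max) = sqrt(20) ≈ 4.4721.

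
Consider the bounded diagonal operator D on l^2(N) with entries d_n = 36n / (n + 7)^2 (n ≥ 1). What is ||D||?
||D|| = 9/7 (attained at n = 7)

For D diagonal, ||D|| = sup_n |d_n|. Treat f(x) = 36x / (x + 7)^2 for real x > 0. By the quotient rule, f'(x) = 36(7 - x)/(x + 7)^3, which is positive for x < 7 and negative for x > 7. So f has a unique maximum at x = 7, and since 7 is a positive integer, the supremum over n ≥ 1 is attained at n = 7: d_7 = 36·7/(7 + 7)^2 = 36·7/196 = 9/7. Hence ||D|| = 9/7.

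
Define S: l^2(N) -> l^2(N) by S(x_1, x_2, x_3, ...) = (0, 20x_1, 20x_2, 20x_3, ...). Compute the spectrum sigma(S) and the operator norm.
sigma(S) = closed disk {z in C : |z| ≤ 20}; ||S|| = 20

Note S = 20·U where U is the unit right shift (U x)_k = x_{k-1} (with x_0 := 0); so ||S|| = 20||U|| and sigma(S) = 20·sigma(U). ||S x||^2 = sum_{k≥1} |20x_k|^2 = 400||x||^2, so ||S|| = 20 and sigma(S) ⊂ {|z| ≤ 20}. For any |lambda| < 20, the equation (S - lambda I) x = 0 forces x_1 = 0, then 20x_k = lambda x_{k+1} ⇒ x = 0, so S has no eigenvalues. But (S - lambda I) is not surjective for |lambda| < 20: solving (S - lambda I) x = e_1 would require x_n proportional to (lambda/20)^(-n), which is not in l^2. So every |lambda| < 20 lies in the residual spectrum. The boundary |lambda| = 20 is in the approximate point spectrum (the spectrum is closed). Hence sigma(S) is the closed disk of radius 20.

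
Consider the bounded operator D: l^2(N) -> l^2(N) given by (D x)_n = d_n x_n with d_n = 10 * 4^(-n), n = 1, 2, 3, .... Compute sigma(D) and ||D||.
sigma(D) = {10 * 4^(-n) : n ≥ 1} ∪ {0}; ||D|| = 5/2

A bounded diagonal operator on l^2 with diagonal entries d_n has spectrum equal to the closure of {d_n : n ≥ 1}: every d_n is an eigenvalue (with eigenvector e_n), so {d_n} ⊂ sigma(D); the spectrum is closed, so its closure is too; and for lambda not in the closure, (D - lambda I) has bounded inverse (the diagonal entries 1/(d_n - lambda) are bounded). For our sequence d_n = 10 * 4^(-n), n = 1, 2, 3, ...:
  - {d_n} = {10 * 4^(-n) : n ≥ 1}; the only limit point is 0
  - closure = {10 * 4^(-n) : n ≥ 1} ∪ {0}
For the norm: a diagonal operator has ||D|| = sup_n |d_n|. Here d_n = 10 * 4^(-n) is positive and decreasing, so sup_n |d_n| = d_1 = 10/4 = 5/2. So ||D|| = 5/2.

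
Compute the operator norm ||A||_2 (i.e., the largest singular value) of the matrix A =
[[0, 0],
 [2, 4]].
||A||_2 = sqrt(20) ≈ 4.4721 (= sqrt(largest eigenvalue of A^T A))

||A||_2 = sigma_max(A) = sqrt(lambda_max(A^T A)). Form the symmetric matrix M = A^T A =
[[4, 8],
 [8, 16]].
Its characteristic polynomial (trace, determinant of M give the coefficients) is
  p(λ) = det(λ I - M) = λ^2 - 20λ.
For λ^2 - 20λ the discriminant is 400. It is a perfect square (20^2), so the roots are rational: λ = (20 ± 20)/2 = 20, 0.
So the eigenvalues of A^T A are ≈ 0, 20 (all ≥ 0, as they must be for A^T A). The largest is λ_max = 20, hence ||A||_2 = sqrt(λ_max) = sqrt(20) ≈ 4.4721.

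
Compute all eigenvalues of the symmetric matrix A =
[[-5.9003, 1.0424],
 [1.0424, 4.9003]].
sigma(A) ≈ {-6, 5}

A is real symmetric, so its spectrum consists of real eigenvalues. Expanding the characteristic polynomial of the displayed matrix gives
  det(λ I - A) = p(λ) = λ^2 + (1)λ + (-30).
Solving p(λ) = 0 yields eigenvalues ≈ -6, 5. (A is shown rounded to 4 decimals, so these recover the underlying integer eigenvalues to within that precision.)
Verification: the trace of A = -1 equals the sum of eigenvalues -1, and det(A) ≈ -29.9998 matches the eigenvalue product -30.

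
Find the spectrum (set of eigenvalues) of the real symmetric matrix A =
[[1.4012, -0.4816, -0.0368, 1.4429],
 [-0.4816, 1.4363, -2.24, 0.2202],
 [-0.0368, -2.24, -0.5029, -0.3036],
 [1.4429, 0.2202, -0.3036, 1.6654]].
sigma(A) ≈ {-2, 0, 3} (3 with multiplicity 2)

A is real symmetric, so its spectrum consists of real eigenvalues. Expanding the characteristic polynomial of the displayed matrix gives
  det(λ I - A) = p(λ) = λ^4 + (-4)λ^3 + (-3)λ^2 + (18)λ + (0).
Solving p(λ) = 0 yields eigenvalues ≈ -2, 0, 3, 3. (A is shown rounded to 4 decimals, so these recover the underlying integer eigenvalues to within that precision.)
Verification: the trace of A = 4 equals the sum of eigenvalues 4, and det(A) ≈ -0.0002 matches the eigenvalue product 0.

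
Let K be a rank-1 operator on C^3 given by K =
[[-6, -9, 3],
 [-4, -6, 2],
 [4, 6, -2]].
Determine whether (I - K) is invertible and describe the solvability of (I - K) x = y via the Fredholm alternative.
(I - K) is invertible (det(I - K) = 15 ≠ 0), so for every y in C^3 the equation (I - K) x = y has a unique solution.

K has rank 1, so it is an outer product K = u v^T: every row of K is a multiple of one row vector. Reading off the entries, u = (-3, -2, 2) and v = (2, 3, -1) (row i of K equals u_i·v^T). A rank-one matrix u v^T satisfies K u = u (v·u) and kills the (2)-dimensional subspace v^⊥, so its characteristic polynomial is lambda^2 (lambda - v·u) with v·u = tr K = -14. Hence the eigenvalues of I - K are 1 (multiplicity 2) and 1 - (-14) = 15, so det(I - K) = 15. (Direct check: I - K =
[[7, 9, -3],
 [4, 7, -2],
 [-4, -6, 3]]
has determinant 15.) The finite-dimensional Fredholm alternative says: either (I - K) is invertible, or ker(I - K) ≠ {0} and then range(I - K) = ker((I - K)^*)^⊥, with dim ker(I - K) = dim ker((I - K)^*). Since det(I - K) ≠ 0, 1 is not an eigenvalue of K and ker(I - K) = {0}, so we are in the first case: for every y there is a unique x = (I - K)^(-1) y. Explicitly, by the Sherman–Morrison formula, (I - u v^T)^(-1) = I + u v^T/(1 - v·u), i.e. (I - K)^(-1) = I + K/(15).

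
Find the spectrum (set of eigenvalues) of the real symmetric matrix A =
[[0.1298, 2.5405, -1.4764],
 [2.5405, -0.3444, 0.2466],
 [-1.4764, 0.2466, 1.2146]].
sigma(A) ≈ {-3, 1, 3}

A is real symmetric, so its spectrum consists of real eigenvalues. Expanding the characteristic polynomial of the displayed matrix gives
  det(λ I - A) = p(λ) = λ^3 + (-1)λ^2 + (-9)λ + (9).
Solving p(λ) = 0 yields eigenvalues ≈ -3, 1, 3. (A is shown rounded to 4 decimals, so these recover the underlying integer eigenvalues to within that precision.)
Verification: the trace of A = 1 equals the sum of eigenvalues 1, and det(A) ≈ -9.0006 matches the eigenvalue product -9.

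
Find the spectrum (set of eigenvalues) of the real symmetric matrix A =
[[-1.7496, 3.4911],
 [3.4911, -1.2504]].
sigma(A) ≈ {-5, 2}

A is real symmetric, so its spectrum consists of real eigenvalues. Expanding the characteristic polynomial of the displayed matrix gives
  det(λ I - A) = p(λ) = λ^2 + (3)λ + (-10).
Solving p(λ) = 0 yields eigenvalues ≈ -5, 2. (A is shown rounded to 4 decimals, so these recover the underlying integer eigenvalues to within that precision.)
Verification: the trace of A = -3 equals the sum of eigenvalues -3, and det(A) ≈ -10.0001 matches the eigenvalue product -10.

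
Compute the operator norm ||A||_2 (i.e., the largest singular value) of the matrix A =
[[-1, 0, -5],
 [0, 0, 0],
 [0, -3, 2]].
||A||_2 = sqrt((39 + sqrt(569))/2) ≈ 5.606 (= sqrt(largest eigenvalue of A^T A))

||A||_2 = sigma_max(A) = sqrt(lambda_max(A^T A)). Form the symmetric matrix M = A^T A =
[[1, 0, 5],
 [0, 9, -6],
 [5, -6, 29]].
Its characteristic polynomial (trace, sum of principal 2x2 minors, determinant of M give the coefficients) is
  p(λ) = det(λ I - M) = λ^3 - 39λ^2 + 238λ.
The constant term is 0, so λ = 0 is a root. Dividing out λ leaves p(λ) = λ(λ^2 - 39λ + 238). For λ^2 - 39λ + 238 the discriminant is 569. It is nonnegative but not a perfect square, so the roots are real and irrational: λ = (39 ± sqrt(569))/2 ≈ 31.4269, 7.5731.
So the eigenvalues of A^T A are ≈ 0, 7.5731, 31.4269 (all ≥ 0, as they must be for A^T A). The largest is λ_max = (39 + sqrt(569))/2 ≈ 31.4269, hence ||A||_2 = sqrt(λ_max) = sqrt((39 + sqrt(569))/2) ≈ 5.606.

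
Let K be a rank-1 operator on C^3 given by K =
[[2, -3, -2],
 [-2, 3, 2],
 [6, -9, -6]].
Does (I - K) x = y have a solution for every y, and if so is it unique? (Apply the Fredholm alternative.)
(I - K) is invertible (det(I - K) = 2 ≠ 0), so for every y in C^3 the equation (I - K) x = y has a unique solution.

K has rank 1, so it is an outer product K = u v^T: every row of K is a multiple of one row vector. Reading off the entries, u = (1, -1, 3) and v = (2, -3, -2) (row i of K equals u_i·v^T). A rank-one matrix u v^T satisfies K u = u (v·u) and kills the (2)-dimensional subspace v^⊥, so its characteristic polynomial is lambda^2 (lambda - v·u) with v·u = tr K = -1. Hence the eigenvalues of I - K are 1 (multiplicity 2) and 1 - (-1) = 2, so det(I - K) = 2. (Direct check: I - K =
[[-1, 3, 2],
 [2, -2, -2],
 [-6, 9, 7]]
has determinant 2.) The finite-dimensional Fredholm alternative says: either (I - K) is invertible, or ker(I - K) ≠ {0} and then range(I - K) = ker((I - K)^*)^⊥, with dim ker(I - K) = dim ker((I - K)^*). Since det(I - K) ≠ 0, 1 is not an eigenvalue of K and ker(I - K) = {0}, so we are in the first case: for every y there is a unique x = (I - K)^(-1) y. Explicitly, by the Sherman–Morrison formula, (I - u v^T)^(-1) = I + u v^T/(1 - v·u), i.e. (I - K)^(-1) = I + K/(2).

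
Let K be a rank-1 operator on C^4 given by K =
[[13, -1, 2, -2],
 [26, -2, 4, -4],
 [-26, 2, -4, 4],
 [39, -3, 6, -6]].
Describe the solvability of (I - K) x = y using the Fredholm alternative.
(I - K) is singular (det(I - K) = 0, i.e. 1 ∈ sigma(K)). (I - K) x = y is solvable iff y ⊥ ker((I - K)^*) = span{(13, -1, 2, -2)}, i.e. iff 13y_1 - y_2 + 2y_3 - 2y_4 = 0. When solvable, the solutions are x = y + c·(1, 2, -2, 3), c arbitrary (ker(I - K) = span{(1, 2, -2, 3)}, dimension 1).

K has rank 1, so it is an outer product K = u v^T: every row of K is a multiple of one row vector. Reading off the entries, u = (1, 2, -2, 3) and v = (13, -1, 2, -2) (row i of K equals u_i·v^T). A rank-one matrix u v^T satisfies K u = u (v·u) and kills the (3)-dimensional subspace v^⊥, so its characteristic polynomial is lambda^3 (lambda - v·u) with v·u = tr K = 1. Hence the eigenvalues of I - K are 1 (multiplicity 3) and 1 - (1) = 0, so det(I - K) = 0. (Direct check: I - K =
[[-12, 1, -2, 2],
 [-26, 3, -4, 4],
 [26, -2, 5, -4],
 [-39, 3, -6, 7]]
has determinant 0.) So 1 is an eigenvalue of K and (I - K) is not invertible. The finite-dimensional Fredholm alternative says: either (I - K) is invertible, or ker(I - K) ≠ {0} and then range(I - K) = ker((I - K)^*)^⊥, with dim ker(I - K) = dim ker((I - K)^*). We are in the second case, so we need both kernels. Kernel of I - K: (I - K) u = u - u (v·u) = u - u = 0, so ker(I - K) = span{u} = span{(1, 2, -2, 3)} (it is exactly 1-dimensional because rank(I - K) = 3). Kernel of the adjoint: K is real, so (I - K)^* = I - K^T = I - v u^T, and (I - v u^T) v = v - v (u·v) = 0; hence ker((I - K)^*) = span{v} = span{(13, -1, 2, -2)}. Therefore (I - K) x = y is solvable iff <y, v> = 0, i.e. iff 13y_1 - y_2 + 2y_3 - 2y_4 = 0. When this holds, K y = u (v·y) = 0, so (I - K) y = y and x = y is a particular solution; the full solution set is the line x = y + c·u = y + c·(1, 2, -2, 3), c ∈ C.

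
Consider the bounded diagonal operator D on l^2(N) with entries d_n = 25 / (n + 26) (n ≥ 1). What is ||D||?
||D|| = 25/27 (attained at n = 1)

For D diagonal, ||D|| = sup_n |d_n| = sup_n 25/(n + 26). This is positive and strictly decreasing in n, so the supremum is attained at n = 1: d_1 = 25/(1 + 26) = 25/27. Hence ||D|| = 25/27.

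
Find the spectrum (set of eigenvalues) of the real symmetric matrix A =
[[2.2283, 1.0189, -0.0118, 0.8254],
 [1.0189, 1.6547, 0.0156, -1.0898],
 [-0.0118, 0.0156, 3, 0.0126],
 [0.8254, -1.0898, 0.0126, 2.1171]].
sigma(A) ≈ {0, 3} (3 with multiplicity 3)

A is real symmetric, so its spectrum consists of real eigenvalues. Expanding the characteristic polynomial of the displayed matrix gives
  det(λ I - A) = p(λ) = λ^4 + (-9)λ^3 + (27)λ^2 + (-26.9986)λ + (0).
Solving p(λ) = 0 yields eigenvalues ≈ 0, 3, 3, 3. (A is shown rounded to 4 decimals, so these recover the underlying integer eigenvalues to within that precision.)
Verification: the trace of A = 9 equals the sum of eigenvalues 9, and det(A) ≈ -0.0007 matches the eigenvalue product 0.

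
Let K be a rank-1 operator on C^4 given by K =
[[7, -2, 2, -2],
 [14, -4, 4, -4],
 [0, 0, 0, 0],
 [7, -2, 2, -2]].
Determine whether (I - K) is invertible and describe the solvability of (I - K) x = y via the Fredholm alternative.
(I - K) is singular (det(I - K) = 0, i.e. 1 ∈ sigma(K)). (I - K) x = y is solvable iff y ⊥ ker((I - K)^*) = span{(7, -2, 2, -2)}, i.e. iff 7y_1 - 2y_2 + 2y_3 - 2y_4 = 0. When solvable, the solutions are x = y + c·(1, 2, 0, 1), c arbitrary (ker(I - K) = span{(1, 2, 0, 1)}, dimension 1).

K has rank 1, so it is an outer product K = u v^T: every row of K is a multiple of one row vector. Reading off the entries, u = (1, 2, 0, 1) and v = (7, -2, 2, -2) (row i of K equals u_i·v^T). A rank-one matrix u v^T satisfies K u = u (v·u) and kills the (3)-dimensional subspace v^⊥, so its characteristic polynomial is lambda^3 (lambda - v·u) with v·u = tr K = 1. Hence the eigenvalues of I - K are 1 (multiplicity 3) and 1 - (1) = 0, so det(I - K) = 0. (Direct check: I - K =
[[-6, 2, -2, 2],
 [-14, 5, -4, 4],
 [0, 0, 1, 0],
 [-7, 2, -2, 3]]
has determinant 0.) So 1 is an eigenvalue of K and (I - K) is not invertible. The finite-dimensional Fredholm alternative says: either (I - K) is invertible, or ker(I - K) ≠ {0} and then range(I - K) = ker((I - K)^*)^⊥, with dim ker(I - K) = dim ker((I - K)^*). We are in the second case, so we need both kernels. Kernel of I - K: (I - K) u = u - u (v·u) = u - u = 0, so ker(I - K) = span{u} = span{(1, 2, 0, 1)} (it is exactly 1-dimensional because rank(I - K) = 3). Kernel of the adjoint: K is real, so (I - K)^* = I - K^T = I - v u^T, and (I - v u^T) v = v - v (u·v) = 0; hence ker((I - K)^*) = span{v} = span{(7, -2, 2, -2)}. Therefore (I - K) x = y is solvable iff <y, v> = 0, i.e. iff 7y_1 - 2y_2 + 2y_3 - 2y_4 = 0. When this holds, K y = u (v·y) = 0, so (I - K) y = y and x = y is a particular solution; the full solution set is the line x = y + c·u = y + c·(1, 2, 0, 1), c ∈ C.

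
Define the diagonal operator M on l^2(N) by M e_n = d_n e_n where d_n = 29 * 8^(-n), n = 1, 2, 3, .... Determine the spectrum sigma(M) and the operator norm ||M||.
sigma(M) = {29 * 8^(-n) : n ≥ 1} ∪ {0}; ||M|| = 29/8

A bounded diagonal operator on l^2 with diagonal entries d_n has spectrum equal to the closure of {d_n : n ≥ 1}: every d_n is an eigenvalue (with eigenvector e_n), so {d_n} ⊂ sigma(M); the spectrum is closed, so its closure is too; and for lambda not in the closure, (M - lambda I) has bounded inverse (the diagonal entries 1/(d_n - lambda) are bounded). For our sequence d_n = 29 * 8^(-n), n = 1, 2, 3, ...:
  - {d_n} = {29 * 8^(-n) : n ≥ 1}; the only limit point is 0
  - closure = {29 * 8^(-n) : n ≥ 1} ∪ {0}
For the norm: a diagonal operator has ||M|| = sup_n |d_n|. Here d_n = 29 * 8^(-n) is positive and decreasing, so sup_n |d_n| = d_1 = 29/8. So ||M|| = 29/8.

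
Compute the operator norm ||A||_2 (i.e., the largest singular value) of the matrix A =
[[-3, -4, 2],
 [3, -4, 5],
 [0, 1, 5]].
||A||_2 ≈ 8.3605 (= sqrt(largest eigenvalue of A^T A))

||A||_2 = sigma_max(A) = sqrt(lambda_max(A^T A)). Form the symmetric matrix M = A^T A =
[[18, 0, 9],
 [0, 33, -23],
 [9, -23, 54]].
Its characteristic polynomial (trace, sum of principal 2x2 minors, determinant of M give the coefficients) is
  p(λ) = det(λ I - M) = λ^3 - 105λ^2 + 2738λ - 19881.
No integer candidate from the rational root theorem (±divisors of 19881) is a root, so the roots are irrational. The cubic discriminant is Δ = 697018585 > 0, so there are three distinct real roots. p(12) = -417 and p(13) = 165 have opposite signs, so a root lies in (12, 13); Newton's method refines it to λ ≈ 12.6918. p(22) = 183 and p(23) = -285 have opposite signs, so a root lies in (22, 23); Newton's method refines it to λ ≈ 22.4105. p(69) = -2355 and p(70) = 279 have opposite signs, so a root lies in (69, 70); Newton's method refines it to λ ≈ 69.8977. Check (Vieta): the three roots sum to 105, matching tr M = 105.
So the eigenvalues of A^T A are ≈ 12.6918, 22.4105, 69.8977 (all ≥ 0, as they must be for A^T A). The largest is λ_max ≈ 69.8977, hence ||A||_2 = sqrt(λ_max) ≈ 8.3605.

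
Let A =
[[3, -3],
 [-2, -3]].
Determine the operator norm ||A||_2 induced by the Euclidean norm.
||A||_2 = sqrt((31 + sqrt(61))/2) ≈ 4.4051 (= sqrt(largest eigenvalue of A^T A))

||A||_2 = sigma_max(A) = sqrt(lambda_max(A^T A)). Form the symmetric matrix M = A^T A =
[[13, -3],
 [-3, 18]].
Its characteristic polynomial (trace, determinant of M give the coefficients) is
  p(λ) = det(λ I - M) = λ^2 - 31λ + 225.
For λ^2 - 31λ + 225 the discriminant is 61. It is nonnegative but not a perfect square, so the roots are real and irrational: λ = (31 ± sqrt(61))/2 ≈ 19.4051, 11.5949.
So the eigenvalues of A^T A are ≈ 11.5949, 19.4051 (all ≥ 0, as they must be for A^T A). The largest is λ_max = (31 + sqrt(61))/2 ≈ 19.4051, hence ||A||_2 = sqrt(λ_max) = sqrt((31 + sqrt(61))/2) ≈ 4.4051.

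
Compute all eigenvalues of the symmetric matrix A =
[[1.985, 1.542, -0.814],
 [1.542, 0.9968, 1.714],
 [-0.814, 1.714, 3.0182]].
sigma(A) ≈ {-1, 3, 4}

A is real symmetric, so its spectrum consists of real eigenvalues. Expanding the characteristic polynomial of the displayed matrix gives
  det(λ I - A) = p(λ) = λ^3 + (-6)λ^2 + (5)λ + (12).
Solving p(λ) = 0 yields eigenvalues ≈ -1, 3, 4. (A is shown rounded to 4 decimals, so these recover the underlying integer eigenvalues to within that precision.)
Verification: the trace of A = 6 equals the sum of eigenvalues 6, and det(A) ≈ -11.9994 matches the eigenvalue product -12.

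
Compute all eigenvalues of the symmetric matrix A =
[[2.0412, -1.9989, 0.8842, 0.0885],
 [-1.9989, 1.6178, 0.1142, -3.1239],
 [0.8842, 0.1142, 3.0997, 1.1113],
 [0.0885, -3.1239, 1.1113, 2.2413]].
sigma(A) ≈ {-2, 2, 3, 6}

A is real symmetric, so its spectrum consists of real eigenvalues. Expanding the characteristic polynomial of the displayed matrix gives
  det(λ I - A) = p(λ) = λ^4 + (-9)λ^3 + (14)λ^2 + (35.9977)λ + (-71.9963).
Solving p(λ) = 0 yields eigenvalues ≈ -2, 2, 3, 6. (A is shown rounded to 4 decimals, so these recover the underlying integer eigenvalues to within that precision.)
Verification: the trace of A = 9 equals the sum of eigenvalues 9, and det(A) ≈ -71.9963 matches the eigenvalue product -72.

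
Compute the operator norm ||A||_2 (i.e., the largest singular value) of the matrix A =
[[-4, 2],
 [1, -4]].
||A||_2 = sqrt((37 + sqrt(585))/2) ≈ 5.5311 (= sqrt(largest eigenvalue of A^T A))

||A||_2 = sigma_max(A) = sqrt(lambda_max(A^T A)). Form the symmetric matrix M = A^T A =
[[17, -12],
 [-12, 20]].
Its characteristic polynomial (trace, determinant of M give the coefficients) is
  p(λ) = det(λ I - M) = λ^2 - 37λ + 196.
For λ^2 - 37λ + 196 the discriminant is 585. It is nonnegative but not a perfect square, so the roots are real and irrational: λ = (37 ± sqrt(585))/2 ≈ 30.5934, 6.4066.
So the eigenvalues of A^T A are ≈ 6.4066, 30.5934 (all ≥ 0, as they must be for A^T A). The largest is λ_max = (37 + sqrt(585))/2 ≈ 30.5934, hence ||A||_2 = sqrt(λ_max) = sqrt((37 + sqrt(585))/2) ≈ 5.5311.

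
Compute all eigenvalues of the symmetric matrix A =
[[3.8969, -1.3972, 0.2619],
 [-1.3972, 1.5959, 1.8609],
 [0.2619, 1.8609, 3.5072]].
sigma(A) ≈ {0, 4, 5}

A is real symmetric, so its spectrum consists of real eigenvalues. Expanding the characteristic polynomial of the displayed matrix gives
  det(λ I - A) = p(λ) = λ^3 + (-9)λ^2 + (20)λ + (0.0013).
Solving p(λ) = 0 yields eigenvalues ≈ 0, 4, 5. (A is shown rounded to 4 decimals, so these recover the underlying integer eigenvalues to within that precision.)
Verification: the trace of A = 9 equals the sum of eigenvalues 9, and det(A) ≈ -0.0013 matches the eigenvalue product 0.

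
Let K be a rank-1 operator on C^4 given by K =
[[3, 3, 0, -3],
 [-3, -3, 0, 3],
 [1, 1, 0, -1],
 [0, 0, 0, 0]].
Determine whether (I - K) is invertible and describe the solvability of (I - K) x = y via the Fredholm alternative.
(I - K) is invertible (det(I - K) = 1 ≠ 0), so for every y in C^4 the equation (I - K) x = y has a unique solution.

K has rank 1, so it is an outer product K = u v^T: every row of K is a multiple of one row vector. Reading off the entries, u = (3, -3, 1, 0) and v = (1, 1, 0, -1) (row i of K equals u_i·v^T). A rank-one matrix u v^T satisfies K u = u (v·u) and kills the (3)-dimensional subspace v^⊥, so its characteristic polynomial is lambda^3 (lambda - v·u) with v·u = tr K = 0. Hence the eigenvalues of I - K are 1 (multiplicity 3) and 1 - (0) = 1, so det(I - K) = 1. (Direct check: I - K =
[[-2, -3, 0, 3],
 [3, 4, 0, -3],
 [-1, -1, 1, 1],
 [0, 0, 0, 1]]
has determinant 1.) The finite-dimensional Fredholm alternative says: either (I - K) is invertible, or ker(I - K) ≠ {0} and then range(I - K) = ker((I - K)^*)^⊥, with dim ker(I - K) = dim ker((I - K)^*). Since det(I - K) ≠ 0, 1 is not an eigenvalue of K and ker(I - K) = {0}, so we are in the first case: for every y there is a unique x = (I - K)^(-1) y. Explicitly, by the Sherman–Morrison formula, (I - u v^T)^(-1) = I + u v^T/(1 - v·u), i.e. (I - K)^(-1) = I + K.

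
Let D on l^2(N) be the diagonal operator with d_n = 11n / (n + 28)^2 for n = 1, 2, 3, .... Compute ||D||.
||D|| = 11/112 (attained at n = 28)

For D diagonal, ||D|| = sup_n |d_n|. Treat f(x) = 11x / (x + 28)^2 for real x > 0. By the quotient rule, f'(x) = 11(28 - x)/(x + 28)^3, which is positive for x < 28 and negative for x > 28. So f has a unique maximum at x = 28, and since 28 is a positive integer, the supremum over n ≥ 1 is attained at n = 28: d_28 = 11·28/(28 + 28)^2 = 11·28/3136 = 11/112. Hence ||D|| = 11/112.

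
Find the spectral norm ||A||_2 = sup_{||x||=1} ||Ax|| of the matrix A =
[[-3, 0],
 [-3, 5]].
||A||_2 = sqrt((43 + sqrt(949))/2) ≈ 6.0748 (= sqrt(largest eigenvalue of A^T A))

||A||_2 = sigma_max(A) = sqrt(lambda_max(A^T A)). Form the symmetric matrix M = A^T A =
[[18, -15],
 [-15, 25]].
Its characteristic polynomial (trace, determinant of M give the coefficients) is
  p(λ) = det(λ I - M) = λ^2 - 43λ + 225.
For λ^2 - 43λ + 225 the discriminant is 949. It is nonnegative but not a perfect square, so the roots are real and irrational: λ = (43 ± sqrt(949))/2 ≈ 36.9029, 6.0971.
So the eigenvalues of A^T A are ≈ 6.0971, 36.9029 (all ≥ 0, as they must be for A^T A). The largest is λ_max = (43 + sqrt(949))/2 ≈ 36.9029, hence ||A||_2 = sqrt(λ_max) = sqrt((43 + sqrt(949))/2) ≈ 6.0748.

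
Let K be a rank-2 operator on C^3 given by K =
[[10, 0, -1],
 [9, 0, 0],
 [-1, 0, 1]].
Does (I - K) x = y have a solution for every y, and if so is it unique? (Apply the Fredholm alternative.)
(I - K) is invertible (det(I - K) = -1 ≠ 0), so for every y in C^3 the equation (I - K) x = y has a unique solution.

K has rank 2 and factors as K = U V^T = u1 v1^T + u2 v2^T with u1 = (3, 3, 0), v1 = (3, 0, 0), u2 = (-1, 0, 1), v2 = (-1, 0, 1) (multiplying out reproduces the displayed K). The nonzero eigenvalues of U V^T coincide with those of the 2 x 2 matrix G = V^T U = [[v1·u1, v1·u2], [v2·u1, v2·u2]] = [[9, -3], [-3, 2]], and by the Sylvester determinant identity det(I_3 - U V^T) = det(I_2 - V^T U) = det([[-8, 3], [3, -1]]) = (-8)(-1) - (3)(3) = -1. (Direct check: I - K =
[[-9, 0, 1],
 [-9, 1, 0],
 [1, 0, 0]]
has determinant -1.) The finite-dimensional Fredholm alternative says: either (I - K) is invertible, or ker(I - K) ≠ {0} and then range(I - K) = ker((I - K)^*)^⊥, with dim ker(I - K) = dim ker((I - K)^*). Since det(I - K) ≠ 0, 1 is not an eigenvalue of K and ker(I - K) = {0}, so we are in the first case: for every y there is a unique x = (I - K)^(-1) y. (Explicitly, by the Woodbury identity, (I - U V^T)^(-1) = I + U (I_2 - G)^(-1) V^T.)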